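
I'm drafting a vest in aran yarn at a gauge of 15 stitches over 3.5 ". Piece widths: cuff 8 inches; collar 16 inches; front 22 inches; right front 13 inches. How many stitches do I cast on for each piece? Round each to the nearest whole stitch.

Rate = 15/3.5 = 4.286 sts per in.
cuff: 8 × 4.286 = 34.29 → 34.
collar: 16 × 4.286 = 68.57 → 69.
front: 22 × 4.286 = 94.29 → 94.
right front: 13 × 4.286 = 55.71 → 56.

cuff 34; collar 69; front 94; right front 56.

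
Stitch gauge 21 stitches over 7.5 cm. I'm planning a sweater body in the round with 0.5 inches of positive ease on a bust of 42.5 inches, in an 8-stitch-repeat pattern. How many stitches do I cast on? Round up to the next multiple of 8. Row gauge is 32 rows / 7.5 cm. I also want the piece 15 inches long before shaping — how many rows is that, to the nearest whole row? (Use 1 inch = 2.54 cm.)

Cast on 312 stitches; work 163 rows.

Finished = 42.5 + 0.5 = 43 inches.
43 inches × 2.54 = 109.22 cm.
21/7.5 = 2.8 sts per cm; 109.22 × 2.8 = 305.82 sts.
Next multiple of 8 → 312.
15 inches = 38.10 cm; × 4.267 = 162.56 → 163 rows.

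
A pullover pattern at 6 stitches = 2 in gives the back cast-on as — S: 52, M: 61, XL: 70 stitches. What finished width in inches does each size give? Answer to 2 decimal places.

6/2 = 3 sts per in.
S: 52 / 3 = 17.333 → 17.33 in.
M: 61 / 3 = 20.333 → 20.33 in.
XL: 70 / 3 = 23.333 → 23.33 in.

S 17.33 inches; M 20.33 inches; XL 23.33 inches.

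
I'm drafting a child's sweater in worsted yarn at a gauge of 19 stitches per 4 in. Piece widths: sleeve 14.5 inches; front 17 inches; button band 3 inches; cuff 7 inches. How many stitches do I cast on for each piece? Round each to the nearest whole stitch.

Rate = 19/4 = 4.75 sts per in.
sleeve: 14.5 × 4.75 = 68.88 → 69.
front: 17 × 4.75 = 80.75 → 81.
button band: 3 × 4.75 = 14.25 → 14.
cuff: 7 × 4.75 = 33.25 → 33.

sleeve 69; front 81; button band 14; cuff 33.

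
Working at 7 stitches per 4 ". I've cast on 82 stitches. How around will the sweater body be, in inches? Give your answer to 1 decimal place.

46.9 inches.

7 stitches / 4 inch = 1.75 stitches per inch.
82 / 1.75 = 46.86 inches.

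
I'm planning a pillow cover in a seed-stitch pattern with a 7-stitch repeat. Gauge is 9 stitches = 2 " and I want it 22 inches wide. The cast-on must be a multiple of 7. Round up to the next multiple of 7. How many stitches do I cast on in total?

9 / 2 = 4.5 sts per inch.
22 × 4.5 = 99.00 sts.
Next multiple of 7: 105.

105 stitches.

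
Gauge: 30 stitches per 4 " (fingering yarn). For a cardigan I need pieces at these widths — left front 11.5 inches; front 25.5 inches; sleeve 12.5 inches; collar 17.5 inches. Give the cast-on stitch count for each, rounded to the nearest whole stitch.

left front 86; front 191; sleeve 94; collar 131.

Rate = 30/4 = 7.5 sts per in.
left front: 11.5 × 7.5 = 86.25 → 86.
front: 25.5 × 7.5 = 191.25 → 191.
sleeve: 12.5 × 7.5 = 93.75 → 94.
collar: 17.5 × 7.5 = 131.25 → 131.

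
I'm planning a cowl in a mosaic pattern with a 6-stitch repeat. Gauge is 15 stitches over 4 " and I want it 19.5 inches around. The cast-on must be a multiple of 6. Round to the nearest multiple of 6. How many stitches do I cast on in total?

72 stitches.

15 / 4 = 3.75 sts per inch.
19.5 × 3.75 = 73.12 sts.
Nearest multiple of 6: 72.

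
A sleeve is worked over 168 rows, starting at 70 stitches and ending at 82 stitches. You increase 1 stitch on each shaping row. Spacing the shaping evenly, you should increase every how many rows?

Stitches to add: |82 − 70| = 12.
Shaping rows needed: 12 / 1 = 12.
168 rows / 12 = every 14 rows.

Increase every 14th row.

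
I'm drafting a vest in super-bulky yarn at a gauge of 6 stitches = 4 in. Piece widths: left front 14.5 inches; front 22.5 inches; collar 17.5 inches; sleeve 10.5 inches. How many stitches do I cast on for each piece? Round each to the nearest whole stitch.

left front 22; front 34; collar 26; sleeve 16.

Rate = 6/4 = 1.5 sts per in.
left front: 14.5 × 1.5 = 21.75 → 22.
front: 22.5 × 1.5 = 33.75 → 34.
collar: 17.5 × 1.5 = 26.25 → 26.
sleeve: 10.5 × 1.5 = 15.75 → 16.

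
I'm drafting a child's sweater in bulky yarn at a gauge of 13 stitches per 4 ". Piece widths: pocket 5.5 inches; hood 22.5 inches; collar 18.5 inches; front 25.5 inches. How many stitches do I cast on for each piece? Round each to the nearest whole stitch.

Rate = 13/4 = 3.25 sts per in.
pocket: 5.5 × 3.25 = 17.88 → 18.
hood: 22.5 × 3.25 = 73.12 → 73.
collar: 18.5 × 3.25 = 60.12 → 60.
front: 25.5 × 3.25 = 82.88 → 83.

pocket 18; hood 73; collar 60; front 83.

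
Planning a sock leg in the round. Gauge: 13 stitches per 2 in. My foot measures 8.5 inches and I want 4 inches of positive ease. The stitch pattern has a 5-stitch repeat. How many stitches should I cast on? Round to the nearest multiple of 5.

Finished = 8.5 + 4 = 12.5 inches.
13 / 2 = 6.5 sts/in.
12.5 × 6.5 = 81.25 sts.
Nearest multiple of 5: 80.

80 stitches.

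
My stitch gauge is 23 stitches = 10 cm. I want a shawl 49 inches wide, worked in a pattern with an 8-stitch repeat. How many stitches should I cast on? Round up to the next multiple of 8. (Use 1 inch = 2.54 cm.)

CO 288 sts.

49 in = 49 × 2.54 = 124.46 cm.
23 / 10 = 2.3 sts/cm.
124.46 × 2.3 = 286.26 sts.
→ 288.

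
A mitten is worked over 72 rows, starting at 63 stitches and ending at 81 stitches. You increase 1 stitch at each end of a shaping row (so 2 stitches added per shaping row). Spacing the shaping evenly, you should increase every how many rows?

Stitches to add: |81 − 63| = 18.
Shaping rows needed: 18 / 2 = 9.
72 rows / 9 = every 8 rows.

Increase every 8th row.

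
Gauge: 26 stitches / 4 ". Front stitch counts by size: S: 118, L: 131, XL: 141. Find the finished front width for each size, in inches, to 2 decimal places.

S 18.15 inches; L 20.15 inches; XL 21.69 inches.

26/4 = 6.5 sts per in.
S: 118 / 6.5 = 18.154 → 18.15 in.
L: 131 / 6.5 = 20.154 → 20.15 in.
XL: 141 / 6.5 = 21.692 → 21.69 in.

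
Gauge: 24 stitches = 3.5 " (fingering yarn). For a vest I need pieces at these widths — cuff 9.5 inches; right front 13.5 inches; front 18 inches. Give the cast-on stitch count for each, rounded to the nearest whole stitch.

Rate = 24/3.5 = 6.857 sts per in.
cuff: 9.5 × 6.857 = 65.14 → 65.
right front: 13.5 × 6.857 = 92.57 → 93.
front: 18 × 6.857 = 123.43 → 123.

cuff 65; right front 93; front 123.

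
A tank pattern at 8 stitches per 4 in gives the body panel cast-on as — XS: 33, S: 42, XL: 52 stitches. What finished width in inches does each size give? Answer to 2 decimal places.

8/4 = 2 sts per in.
XS: 33 / 2 = 16.500 → 16.50 in.
S: 42 / 2 = 21.000 → 21.00 in.
XL: 52 / 2 = 26.000 → 26.00 in.

XS 16.50 inches; S 21.00 inches; XL 26.00 inches.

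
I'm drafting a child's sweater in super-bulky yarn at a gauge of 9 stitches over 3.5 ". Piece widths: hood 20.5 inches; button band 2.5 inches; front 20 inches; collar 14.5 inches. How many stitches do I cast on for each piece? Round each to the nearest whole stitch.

Rate = 9/3.5 = 2.571 sts per in.
hood: 20.5 × 2.571 = 52.71 → 53.
button band: 2.5 × 2.571 = 6.43 → 6.
front: 20 × 2.571 = 51.43 → 51.
collar: 14.5 × 2.571 = 37.29 → 37.

hood 53; button band 6; front 51; collar 37.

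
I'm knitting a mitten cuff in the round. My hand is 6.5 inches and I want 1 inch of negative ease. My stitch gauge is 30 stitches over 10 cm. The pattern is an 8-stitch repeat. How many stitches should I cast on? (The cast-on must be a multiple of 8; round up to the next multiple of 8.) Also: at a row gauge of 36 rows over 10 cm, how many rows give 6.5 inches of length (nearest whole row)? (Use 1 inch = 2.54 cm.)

Cast on 48 stitches; work 59 rows.

Finished = 6.5 − 1 = 5.5 inches.
5.5 inches × 2.54 = 13.97 cm.
30/10 = 3 sts per cm; 13.97 × 3 = 41.91 sts.
Next multiple of 8 → 48.
6.5 inches = 16.51 cm; × 3.6 = 59.44 → 59 rows.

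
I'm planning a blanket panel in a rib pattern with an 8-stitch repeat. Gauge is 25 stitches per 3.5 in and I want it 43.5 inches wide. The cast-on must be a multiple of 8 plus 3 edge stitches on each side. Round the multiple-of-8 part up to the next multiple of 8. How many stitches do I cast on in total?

25 / 3.5 = 7.143 sts per inch.
43.5 × 7.143 = 310.71 sts.
Less 6 edge sts → 304.71 for the repeat.
Next multiple of 8: 312.
Add back 6 edge sts → 318.

Cast on 318 stitches.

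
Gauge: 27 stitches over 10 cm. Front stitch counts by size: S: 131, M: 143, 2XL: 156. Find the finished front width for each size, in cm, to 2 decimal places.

27/10 = 2.7 sts per cm.
S: 131 / 2.7 = 48.519 → 48.52 cm.
M: 143 / 2.7 = 52.963 → 52.96 cm.
2XL: 156 / 2.7 = 57.778 → 57.78 cm.

S 48.52 cm; M 52.96 cm; 2XL 57.78 cm.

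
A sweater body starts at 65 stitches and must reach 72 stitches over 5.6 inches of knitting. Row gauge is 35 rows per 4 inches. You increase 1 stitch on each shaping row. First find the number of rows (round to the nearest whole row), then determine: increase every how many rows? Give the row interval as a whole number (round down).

Rows = 5.6 × 8.75 = 49.0 → 49 rows.
Stitches to add: 7 → 7 shaping rows (at 1 st each).
49 / 7 = 7.00 → every 7 rows.

Increase every 7th row.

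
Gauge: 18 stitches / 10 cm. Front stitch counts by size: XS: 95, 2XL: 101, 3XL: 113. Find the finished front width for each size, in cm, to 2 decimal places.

XS 52.78 cm; 2XL 56.11 cm; 3XL 62.78 cm.

18/10 = 1.8 sts per cm.
XS: 95 / 1.8 = 52.778 → 52.78 cm.
2XL: 101 / 1.8 = 56.111 → 56.11 cm.
3XL: 113 / 1.8 = 62.778 → 62.78 cm.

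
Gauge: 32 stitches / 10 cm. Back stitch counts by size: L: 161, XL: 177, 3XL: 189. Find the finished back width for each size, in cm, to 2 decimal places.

32/10 = 3.2 sts per cm.
L: 161 / 3.2 = 50.312 → 50.31 cm.
XL: 177 / 3.2 = 55.312 → 55.31 cm.
3XL: 189 / 3.2 = 59.062 → 59.06 cm.

L 50.31 cm; XL 55.31 cm; 3XL 59.06 cm.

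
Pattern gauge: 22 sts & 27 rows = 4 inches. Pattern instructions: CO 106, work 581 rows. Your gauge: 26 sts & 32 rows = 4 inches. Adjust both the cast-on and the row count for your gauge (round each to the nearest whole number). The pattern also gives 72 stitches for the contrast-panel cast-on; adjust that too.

Cast on 125 stitches; work 689 rows; contrast-panel cast-on 85 stitches.

Stitches: 106 × 26/22 = 125.27 → 125.
Rows: 581 × 32/27 = 688.59 → 689.
contrast-panel cast-on: 72 × 26/22 = 85.09 → 85.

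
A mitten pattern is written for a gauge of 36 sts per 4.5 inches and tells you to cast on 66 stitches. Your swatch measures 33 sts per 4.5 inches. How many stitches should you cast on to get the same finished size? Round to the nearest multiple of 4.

Cast on 60 stitches.

Scale factor = 33 / 36 = 0.917.
66 × 33 / 36 = 60.50 sts.
→ 60 sts.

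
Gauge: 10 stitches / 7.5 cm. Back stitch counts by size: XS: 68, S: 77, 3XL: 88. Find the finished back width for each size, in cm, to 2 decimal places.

10/7.5 = 1.333 sts per cm.
XS: 68 / 1.333 = 51.000 → 51.00 cm.
S: 77 / 1.333 = 57.750 → 57.75 cm.
3XL: 88 / 1.333 = 66.000 → 66.00 cm.

XS 51.00 cm; S 57.75 cm; 3XL 66.00 cm.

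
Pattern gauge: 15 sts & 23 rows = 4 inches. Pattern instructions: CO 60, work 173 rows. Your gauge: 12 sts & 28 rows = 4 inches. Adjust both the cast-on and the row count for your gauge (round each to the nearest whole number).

Stitches: 60 × 12/15 = 48.00 → 48.
Rows: 173 × 28/23 = 210.61 → 211.

Cast on 48 stitches; work 211 rows.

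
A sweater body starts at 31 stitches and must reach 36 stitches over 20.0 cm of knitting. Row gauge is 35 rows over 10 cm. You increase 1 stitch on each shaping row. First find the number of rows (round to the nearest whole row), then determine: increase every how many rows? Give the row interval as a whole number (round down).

Rows = 20.0 × 3.5 = 70.0 → 70 rows.
Stitches to add: 5 → 5 shaping rows (at 1 st each).
70 / 5 = 14.00 → every 14 rows.

Increase every 14th row.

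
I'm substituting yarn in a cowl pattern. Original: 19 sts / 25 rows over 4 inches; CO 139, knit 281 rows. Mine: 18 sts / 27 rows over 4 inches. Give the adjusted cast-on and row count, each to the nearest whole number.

Stitches: 139 × 18/19 = 131.68 → 132.
Rows: 281 × 27/25 = 303.48 → 303.

Cast on 132 stitches; work 303 rows.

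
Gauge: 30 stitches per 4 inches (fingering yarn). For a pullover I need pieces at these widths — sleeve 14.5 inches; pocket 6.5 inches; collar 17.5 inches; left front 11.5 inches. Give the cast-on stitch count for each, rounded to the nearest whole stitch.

Rate = 30/4 = 7.5 sts per in.
sleeve: 14.5 × 7.5 = 108.75 → 109.
pocket: 6.5 × 7.5 = 48.75 → 49.
collar: 17.5 × 7.5 = 131.25 → 131.
left front: 11.5 × 7.5 = 86.25 → 86.

sleeve 109; pocket 49; collar 131; left front 86.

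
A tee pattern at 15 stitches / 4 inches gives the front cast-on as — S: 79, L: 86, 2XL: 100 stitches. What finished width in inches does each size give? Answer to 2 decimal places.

15/4 = 3.75 sts per in.
S: 79 / 3.75 = 21.067 → 21.07 in.
L: 86 / 3.75 = 22.933 → 22.93 in.
2XL: 100 / 3.75 = 26.667 → 26.67 in.

S 21.07 inches; L 22.93 inches; 2XL 26.67 inches.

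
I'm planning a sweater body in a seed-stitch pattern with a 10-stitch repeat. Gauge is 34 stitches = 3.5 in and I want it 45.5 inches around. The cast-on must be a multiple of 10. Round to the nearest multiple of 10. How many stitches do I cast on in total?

440 stitches.

34 / 3.5 = 9.714 sts per inch.
45.5 × 9.714 = 442.00 sts.
Nearest multiple of 10: 440.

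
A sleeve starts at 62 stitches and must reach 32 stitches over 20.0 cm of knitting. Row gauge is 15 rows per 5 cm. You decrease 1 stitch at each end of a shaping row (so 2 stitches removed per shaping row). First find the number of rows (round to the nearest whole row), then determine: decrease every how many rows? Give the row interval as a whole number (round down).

Rows = 20.0 × 3 = 60.0 → 60 rows.
Stitches to remove: 30 → 15 shaping rows (at 2 st each).
60 / 15 = 4.00 → every 4 rows.

Decrease every 4th row.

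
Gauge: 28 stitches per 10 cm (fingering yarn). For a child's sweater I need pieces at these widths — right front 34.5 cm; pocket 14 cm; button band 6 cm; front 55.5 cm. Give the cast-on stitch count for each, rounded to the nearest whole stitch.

right front 97; pocket 39; button band 17; front 155.

Rate = 28/10 = 2.8 sts per cm.
right front: 34.5 × 2.8 = 96.60 → 97.
pocket: 14 × 2.8 = 39.20 → 39.
button band: 6 × 2.8 = 16.80 → 17.
front: 55.5 × 2.8 = 155.40 → 155.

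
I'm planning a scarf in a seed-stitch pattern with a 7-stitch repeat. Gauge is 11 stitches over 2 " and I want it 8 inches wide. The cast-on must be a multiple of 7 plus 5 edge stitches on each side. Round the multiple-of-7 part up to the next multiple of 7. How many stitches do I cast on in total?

11 / 2 = 5.5 sts per inch.
8 × 5.5 = 44.00 sts.
Less 10 edge sts → 34.00 for the repeat.
Next multiple of 7: 35.
Add back 10 edge sts → 45.

Cast on 45 stitches.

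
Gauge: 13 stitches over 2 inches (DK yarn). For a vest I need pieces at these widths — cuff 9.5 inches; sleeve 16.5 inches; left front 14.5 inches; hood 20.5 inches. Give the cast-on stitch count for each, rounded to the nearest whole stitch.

cuff 62; sleeve 107; left front 94; hood 133.

Rate = 13/2 = 6.5 sts per in.
cuff: 9.5 × 6.5 = 61.75 → 62.
sleeve: 16.5 × 6.5 = 107.25 → 107.
left front: 14.5 × 6.5 = 94.25 → 94.
hood: 20.5 × 6.5 = 133.25 → 133.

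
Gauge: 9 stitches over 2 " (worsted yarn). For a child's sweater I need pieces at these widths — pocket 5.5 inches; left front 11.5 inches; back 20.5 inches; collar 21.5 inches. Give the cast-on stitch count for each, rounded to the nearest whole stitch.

Rate = 9/2 = 4.5 sts per in.
pocket: 5.5 × 4.5 = 24.75 → 25.
left front: 11.5 × 4.5 = 51.75 → 52.
back: 20.5 × 4.5 = 92.25 → 92.
collar: 21.5 × 4.5 = 96.75 → 97.

pocket 25; left front 52; back 92; collar 97.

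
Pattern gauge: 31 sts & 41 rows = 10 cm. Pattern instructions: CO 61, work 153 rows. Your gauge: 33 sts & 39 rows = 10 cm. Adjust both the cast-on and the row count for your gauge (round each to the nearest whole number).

Stitches: 61 × 33/31 = 64.94 → 65.
Rows: 153 × 39/41 = 145.54 → 146.

Cast on 65 stitches; work 146 rows.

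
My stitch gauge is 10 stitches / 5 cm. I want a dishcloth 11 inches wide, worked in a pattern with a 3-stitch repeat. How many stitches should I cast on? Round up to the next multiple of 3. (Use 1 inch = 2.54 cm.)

Cast on 57 stitches.

11 in = 11 × 2.54 = 27.94 cm.
10 / 5 = 2 sts/cm.
27.94 × 2 = 55.88 sts.
→ 57.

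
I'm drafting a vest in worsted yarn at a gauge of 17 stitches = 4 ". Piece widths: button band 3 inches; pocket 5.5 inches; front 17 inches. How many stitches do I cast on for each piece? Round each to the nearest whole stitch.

Rate = 17/4 = 4.25 sts per in.
button band: 3 × 4.25 = 12.75 → 13.
pocket: 5.5 × 4.25 = 23.38 → 23.
front: 17 × 4.25 = 72.25 → 72.

button band 13; pocket 23; front 72.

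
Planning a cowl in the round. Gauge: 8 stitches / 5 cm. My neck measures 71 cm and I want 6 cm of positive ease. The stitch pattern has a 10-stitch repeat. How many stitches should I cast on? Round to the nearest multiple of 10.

Finished = 71 + 6 = 77 cm.
8 / 5 = 1.6 sts/cm.
77 × 1.6 = 123.20 sts.
Nearest multiple of 10: 120.

120 stitches.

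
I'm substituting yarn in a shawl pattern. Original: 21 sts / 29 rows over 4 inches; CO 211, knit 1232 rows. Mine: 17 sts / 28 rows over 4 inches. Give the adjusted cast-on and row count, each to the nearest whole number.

Stitches: 211 × 17/21 = 170.81 → 171.
Rows: 1232 × 28/29 = 1189.52 → 1190.

Cast on 171 stitches; work 1190 rows.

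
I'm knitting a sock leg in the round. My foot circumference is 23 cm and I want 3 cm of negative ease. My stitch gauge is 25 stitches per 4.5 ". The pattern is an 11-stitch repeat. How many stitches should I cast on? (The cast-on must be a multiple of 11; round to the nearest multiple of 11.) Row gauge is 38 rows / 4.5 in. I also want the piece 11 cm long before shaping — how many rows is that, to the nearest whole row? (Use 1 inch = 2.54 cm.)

Cast on 44 stitches; work 37 rows.

Finished = 23 − 3 = 20 cm.
20 cm × 1/2.54 = 7.87 inches.
25/4.5 = 5.556 sts per in; 7.87 × 5.556 = 43.74 sts.
Nearest multiple of 11 → 44.
11 cm = 4.33 inches; × 8.444 = 36.57 → 37 rows.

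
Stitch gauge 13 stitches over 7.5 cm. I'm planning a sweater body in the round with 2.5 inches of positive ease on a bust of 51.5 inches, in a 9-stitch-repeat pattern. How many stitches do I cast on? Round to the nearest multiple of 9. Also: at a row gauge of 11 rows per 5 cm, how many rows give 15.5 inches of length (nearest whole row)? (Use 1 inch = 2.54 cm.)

Cast on 234 stitches; work 87 rows.

Finished = 51.5 + 2.5 = 54 inches.
54 inches × 2.54 = 137.16 cm.
13/7.5 = 1.733 sts per cm; 137.16 × 1.733 = 237.74 sts.
Nearest multiple of 9 → 234.
15.5 inches = 39.37 cm; × 2.2 = 86.61 → 87 rows.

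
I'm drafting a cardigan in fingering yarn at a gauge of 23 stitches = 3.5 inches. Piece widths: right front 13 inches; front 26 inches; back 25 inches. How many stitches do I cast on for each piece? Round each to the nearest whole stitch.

right front 85; front 171; back 164.

Rate = 23/3.5 = 6.571 sts per in.
right front: 13 × 6.571 = 85.43 → 85.
front: 26 × 6.571 = 170.86 → 171.
back: 25 × 6.571 = 164.29 → 164.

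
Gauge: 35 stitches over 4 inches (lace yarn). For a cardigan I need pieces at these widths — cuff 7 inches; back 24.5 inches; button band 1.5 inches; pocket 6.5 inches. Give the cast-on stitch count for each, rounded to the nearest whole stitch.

cuff 61; back 214; button band 13; pocket 57.

Rate = 35/4 = 8.75 sts per in.
cuff: 7 × 8.75 = 61.25 → 61.
back: 24.5 × 8.75 = 214.38 → 214.
button band: 1.5 × 8.75 = 13.12 → 13.
pocket: 6.5 × 8.75 = 56.88 → 57.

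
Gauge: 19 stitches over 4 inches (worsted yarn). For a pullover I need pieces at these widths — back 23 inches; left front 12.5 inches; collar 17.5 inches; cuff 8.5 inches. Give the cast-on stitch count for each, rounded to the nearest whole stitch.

Rate = 19/4 = 4.75 sts per in.
back: 23 × 4.75 = 109.25 → 109.
left front: 12.5 × 4.75 = 59.38 → 59.
collar: 17.5 × 4.75 = 83.12 → 83.
cuff: 8.5 × 4.75 = 40.38 → 40.

back 109; left front 59; collar 83; cuff 40.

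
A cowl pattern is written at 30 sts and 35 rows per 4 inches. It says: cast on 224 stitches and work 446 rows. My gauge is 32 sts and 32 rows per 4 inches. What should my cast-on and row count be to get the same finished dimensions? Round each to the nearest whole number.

Cast on 239 stitches; work 408 rows.

Stitches: 224 × 32/30 = 238.93 → 239.
Rows: 446 × 32/35 = 407.77 → 408.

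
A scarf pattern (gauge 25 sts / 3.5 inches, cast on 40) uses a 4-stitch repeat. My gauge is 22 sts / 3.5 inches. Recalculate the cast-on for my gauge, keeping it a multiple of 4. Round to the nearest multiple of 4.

CO 36 sts.

40 × 22 / 25 = 35.20.
Nearest multiple of 4: 36.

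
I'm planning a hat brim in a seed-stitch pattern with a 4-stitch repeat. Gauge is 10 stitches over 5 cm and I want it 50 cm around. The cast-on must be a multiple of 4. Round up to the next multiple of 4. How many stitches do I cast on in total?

100 stitches.

10 / 5 = 2 sts per cm.
50 × 2 = 100.00 sts.
Next multiple of 4: 100.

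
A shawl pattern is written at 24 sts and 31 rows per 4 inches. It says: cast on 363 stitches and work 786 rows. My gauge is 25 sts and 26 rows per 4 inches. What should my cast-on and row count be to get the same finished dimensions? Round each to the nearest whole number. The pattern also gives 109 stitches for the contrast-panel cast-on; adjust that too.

Stitches: 363 × 25/24 = 378.12 → 378.
Rows: 786 × 26/31 = 659.23 → 659.
contrast-panel cast-on: 109 × 25/24 = 113.54 → 114.

Cast on 378 stitches; work 659 rows; contrast-panel cast-on 114 stitches.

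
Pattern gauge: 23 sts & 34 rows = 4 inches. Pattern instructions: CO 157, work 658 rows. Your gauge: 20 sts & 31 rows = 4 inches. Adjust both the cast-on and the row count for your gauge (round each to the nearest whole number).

Stitches: 157 × 20/23 = 136.52 → 137.
Rows: 658 × 31/34 = 599.94 → 600.

Cast on 137 stitches; work 600 rows.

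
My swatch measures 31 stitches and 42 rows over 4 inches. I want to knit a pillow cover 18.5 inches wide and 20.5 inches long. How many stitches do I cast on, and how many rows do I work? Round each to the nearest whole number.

Stitch gauge = 31/4 = 7.75 sts/in; 18.5 × 7.75 = 143.38 → 143 sts.
Row gauge = 42/4 = 10.5 rows/in; 20.5 × 10.5 = 215.25 → 215 rows.

Cast on 143 stitches and work 215 rows.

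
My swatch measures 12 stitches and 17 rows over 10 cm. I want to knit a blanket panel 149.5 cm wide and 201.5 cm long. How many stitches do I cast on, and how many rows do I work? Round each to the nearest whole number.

Cast on 179 stitches and work 343 rows.

Stitch gauge = 12/10 = 1.2 sts/cm; 149.5 × 1.2 = 179.40 → 179 sts.
Row gauge = 17/10 = 1.7 rows/cm; 201.5 × 1.7 = 342.55 → 343 rows.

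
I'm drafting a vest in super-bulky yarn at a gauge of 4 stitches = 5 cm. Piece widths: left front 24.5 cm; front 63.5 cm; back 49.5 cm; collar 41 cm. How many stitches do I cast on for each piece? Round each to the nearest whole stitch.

Rate = 4/5 = 0.8 sts per cm.
left front: 24.5 × 0.8 = 19.60 → 20.
front: 63.5 × 0.8 = 50.80 → 51.
back: 49.5 × 0.8 = 39.60 → 40.
collar: 41 × 0.8 = 32.80 → 33.

left front 20; front 51; back 40; collar 33.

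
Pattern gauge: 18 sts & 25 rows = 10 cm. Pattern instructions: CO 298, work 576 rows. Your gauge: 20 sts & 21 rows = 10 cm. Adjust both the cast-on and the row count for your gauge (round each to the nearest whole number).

Cast on 331 stitches; work 484 rows.

Stitches: 298 × 20/18 = 331.11 → 331.
Rows: 576 × 21/25 = 483.84 → 484.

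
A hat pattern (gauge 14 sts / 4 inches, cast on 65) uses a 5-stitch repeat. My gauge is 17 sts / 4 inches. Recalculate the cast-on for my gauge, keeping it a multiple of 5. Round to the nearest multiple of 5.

65 × 17 / 14 = 78.93.
Nearest multiple of 5: 80.

Cast on 80 stitches.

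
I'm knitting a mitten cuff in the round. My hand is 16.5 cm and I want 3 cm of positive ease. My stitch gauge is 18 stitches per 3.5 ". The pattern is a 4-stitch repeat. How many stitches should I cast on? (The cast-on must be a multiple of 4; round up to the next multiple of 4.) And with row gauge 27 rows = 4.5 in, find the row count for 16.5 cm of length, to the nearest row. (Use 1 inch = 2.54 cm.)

Finished = 16.5 + 3 = 19.5 cm.
19.5 cm × 1/2.54 = 7.68 inches.
18/3.5 = 5.143 sts per in; 7.68 × 5.143 = 39.48 sts.
Next multiple of 4 → 40.
16.5 cm = 6.50 inches; × 6 = 38.98 → 39 rows.

Cast on 40 stitches; work 39 rows.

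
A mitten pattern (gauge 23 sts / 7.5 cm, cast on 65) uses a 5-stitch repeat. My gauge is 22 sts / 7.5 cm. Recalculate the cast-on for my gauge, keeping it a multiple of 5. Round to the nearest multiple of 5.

CO 60 sts.

65 × 22 / 23 = 62.17.
Nearest multiple of 5: 60.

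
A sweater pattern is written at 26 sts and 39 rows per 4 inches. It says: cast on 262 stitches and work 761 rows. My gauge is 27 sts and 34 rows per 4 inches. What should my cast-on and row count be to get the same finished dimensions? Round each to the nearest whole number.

Cast on 272 stitches; work 663 rows.

Stitches: 262 × 27/26 = 272.08 → 272.
Rows: 761 × 34/39 = 663.44 → 663.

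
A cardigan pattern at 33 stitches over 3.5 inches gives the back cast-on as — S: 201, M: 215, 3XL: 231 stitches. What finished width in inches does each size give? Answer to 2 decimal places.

33/3.5 = 9.429 sts per in.
S: 201 / 9.429 = 21.318 → 21.32 in.
M: 215 / 9.429 = 22.803 → 22.80 in.
3XL: 231 / 9.429 = 24.500 → 24.50 in.

S 21.32 inches; M 22.80 inches; 3XL 24.50 inches.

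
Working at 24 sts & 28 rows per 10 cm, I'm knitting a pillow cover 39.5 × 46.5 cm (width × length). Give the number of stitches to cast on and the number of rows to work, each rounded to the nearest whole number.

Stitch gauge = 24/10 = 2.4 sts/cm; 39.5 × 2.4 = 94.80 → 95 sts.
Row gauge = 28/10 = 2.8 rows/cm; 46.5 × 2.8 = 130.20 → 130 rows.

Cast on 95 stitches and work 130 rows.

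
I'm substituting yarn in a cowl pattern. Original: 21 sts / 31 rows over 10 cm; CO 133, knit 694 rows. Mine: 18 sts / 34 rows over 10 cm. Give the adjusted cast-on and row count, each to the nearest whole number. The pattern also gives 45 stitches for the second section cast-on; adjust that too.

Stitches: 133 × 18/21 = 114.00 → 114.
Rows: 694 × 34/31 = 761.16 → 761.
second section cast-on: 45 × 18/21 = 38.57 → 39.

Cast on 114 stitches; work 761 rows; second section cast-on 39 stitches.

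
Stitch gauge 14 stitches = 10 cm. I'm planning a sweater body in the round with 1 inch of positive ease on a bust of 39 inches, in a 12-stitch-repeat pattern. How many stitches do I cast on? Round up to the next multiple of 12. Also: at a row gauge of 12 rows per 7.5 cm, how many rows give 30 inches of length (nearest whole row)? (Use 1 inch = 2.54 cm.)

Cast on 144 stitches; work 122 rows.

Finished = 39 + 1 = 40 inches.
40 inches × 2.54 = 101.60 cm.
14/10 = 1.4 sts per cm; 101.60 × 1.4 = 142.24 sts.
Next multiple of 12 → 144.
30 inches = 76.20 cm; × 1.6 = 121.92 → 122 rows.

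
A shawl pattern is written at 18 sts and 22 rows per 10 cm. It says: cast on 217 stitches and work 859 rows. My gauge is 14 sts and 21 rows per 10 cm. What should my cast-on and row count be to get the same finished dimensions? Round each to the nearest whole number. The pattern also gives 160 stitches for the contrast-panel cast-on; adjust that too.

Cast on 169 stitches; work 820 rows; contrast-panel cast-on 124 stitches.

Stitches: 217 × 14/18 = 168.78 → 169.
Rows: 859 × 21/22 = 819.95 → 820.
contrast-panel cast-on: 160 × 14/18 = 124.44 → 124.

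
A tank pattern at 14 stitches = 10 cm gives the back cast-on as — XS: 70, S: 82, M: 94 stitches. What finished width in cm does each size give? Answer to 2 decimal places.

14/10 = 1.4 sts per cm.
XS: 70 / 1.4 = 50.000 → 50.00 cm.
S: 82 / 1.4 = 58.571 → 58.57 cm.
M: 94 / 1.4 = 67.143 → 67.14 cm.

XS 50.00 cm; S 58.57 cm; M 67.14 cm.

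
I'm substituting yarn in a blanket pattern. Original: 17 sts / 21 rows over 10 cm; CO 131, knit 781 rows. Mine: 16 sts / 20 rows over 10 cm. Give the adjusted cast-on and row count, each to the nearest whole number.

Stitches: 131 × 16/17 = 123.29 → 123.
Rows: 781 × 20/21 = 743.81 → 744.

Cast on 123 stitches; work 744 rows.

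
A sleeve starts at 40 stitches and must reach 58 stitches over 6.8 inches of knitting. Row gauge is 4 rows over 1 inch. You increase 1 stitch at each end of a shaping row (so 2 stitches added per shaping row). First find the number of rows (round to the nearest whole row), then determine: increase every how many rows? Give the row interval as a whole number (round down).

Increase every 3rd row.

Rows = 6.8 × 4 = 27.2 → 27 rows.
Stitches to add: 18 → 9 shaping rows (at 2 st each).
27 / 9 = 3.00 → every 3 rows.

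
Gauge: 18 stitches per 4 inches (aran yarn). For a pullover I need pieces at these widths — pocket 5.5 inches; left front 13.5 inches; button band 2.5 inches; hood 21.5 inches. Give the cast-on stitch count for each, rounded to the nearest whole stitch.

pocket 25; left front 61; button band 11; hood 97.

Rate = 18/4 = 4.5 sts per in.
pocket: 5.5 × 4.5 = 24.75 → 25.
left front: 13.5 × 4.5 = 60.75 → 61.
button band: 2.5 × 4.5 = 11.25 → 11.
hood: 21.5 × 4.5 = 96.75 → 97.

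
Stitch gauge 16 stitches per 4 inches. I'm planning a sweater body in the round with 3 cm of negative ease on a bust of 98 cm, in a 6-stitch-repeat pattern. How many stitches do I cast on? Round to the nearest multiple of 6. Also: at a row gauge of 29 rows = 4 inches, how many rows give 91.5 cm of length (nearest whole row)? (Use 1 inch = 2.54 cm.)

Cast on 150 stitches; work 261 rows.

Finished = 98 − 3 = 95 cm.
95 cm × 1/2.54 = 37.40 inches.
16/4 = 4 sts per in; 37.40 × 4 = 149.61 sts.
Nearest multiple of 6 → 150.
91.5 cm = 36.02 inches; × 7.25 = 261.17 → 261 rows.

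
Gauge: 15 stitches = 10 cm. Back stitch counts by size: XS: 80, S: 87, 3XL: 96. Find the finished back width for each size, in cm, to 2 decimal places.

XS 53.33 cm; S 58.00 cm; 3XL 64.00 cm.

15/10 = 1.5 sts per cm.
XS: 80 / 1.5 = 53.333 → 53.33 cm.
S: 87 / 1.5 = 58.000 → 58.00 cm.
3XL: 96 / 1.5 = 64.000 → 64.00 cm.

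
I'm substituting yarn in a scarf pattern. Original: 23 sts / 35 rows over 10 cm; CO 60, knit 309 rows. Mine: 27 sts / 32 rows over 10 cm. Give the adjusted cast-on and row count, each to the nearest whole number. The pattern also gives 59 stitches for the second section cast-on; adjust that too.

Cast on 70 stitches; work 283 rows; second section cast-on 69 stitches.

Stitches: 60 × 27/23 = 70.43 → 70.
Rows: 309 × 32/35 = 282.51 → 283.
second section cast-on: 59 × 27/23 = 69.26 → 69.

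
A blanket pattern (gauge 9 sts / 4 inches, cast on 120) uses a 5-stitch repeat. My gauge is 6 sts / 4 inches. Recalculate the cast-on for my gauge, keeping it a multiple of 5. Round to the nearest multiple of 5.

120 × 6 / 9 = 80.00.
Nearest multiple of 5: 80.

CO 80 sts.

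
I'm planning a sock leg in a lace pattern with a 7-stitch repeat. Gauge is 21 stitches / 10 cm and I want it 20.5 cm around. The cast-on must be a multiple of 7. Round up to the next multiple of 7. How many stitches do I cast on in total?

21 / 10 = 2.1 sts per cm.
20.5 × 2.1 = 43.05 sts.
Next multiple of 7: 49.

Cast on 49 stitches.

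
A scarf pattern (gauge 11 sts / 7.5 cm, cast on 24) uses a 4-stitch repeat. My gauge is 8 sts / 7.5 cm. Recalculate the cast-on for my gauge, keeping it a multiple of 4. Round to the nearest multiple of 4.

Cast on 16 stitches.

24 × 8 / 11 = 17.45.
Nearest multiple of 4: 16.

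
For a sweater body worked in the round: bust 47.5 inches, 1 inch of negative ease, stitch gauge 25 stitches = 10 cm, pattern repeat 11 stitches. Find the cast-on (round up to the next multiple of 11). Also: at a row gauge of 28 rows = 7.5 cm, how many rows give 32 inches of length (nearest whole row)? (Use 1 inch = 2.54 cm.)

Cast on 297 stitches; work 303 rows.

Finished = 47.5 − 1 = 46.5 inches.
46.5 inches × 2.54 = 118.11 cm.
25/10 = 2.5 sts per cm; 118.11 × 2.5 = 295.27 sts.
Next multiple of 11 → 297.
32 inches = 81.28 cm; × 3.733 = 303.45 → 303 rows.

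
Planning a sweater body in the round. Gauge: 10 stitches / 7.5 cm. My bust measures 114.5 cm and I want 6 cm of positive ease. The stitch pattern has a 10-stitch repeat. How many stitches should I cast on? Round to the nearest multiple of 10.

Finished = 114.5 + 6 = 120.5 cm.
10 / 7.5 = 1.333 sts/cm.
120.5 × 1.333 = 160.67 sts.
Nearest multiple of 10: 160.

CO 160 sts.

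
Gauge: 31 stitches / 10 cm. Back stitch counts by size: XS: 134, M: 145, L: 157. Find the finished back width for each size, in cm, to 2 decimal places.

31/10 = 3.1 sts per cm.
XS: 134 / 3.1 = 43.226 → 43.23 cm.
M: 145 / 3.1 = 46.774 → 46.77 cm.
L: 157 / 3.1 = 50.645 → 50.65 cm.

XS 43.23 cm; M 46.77 cm; L 50.65 cm.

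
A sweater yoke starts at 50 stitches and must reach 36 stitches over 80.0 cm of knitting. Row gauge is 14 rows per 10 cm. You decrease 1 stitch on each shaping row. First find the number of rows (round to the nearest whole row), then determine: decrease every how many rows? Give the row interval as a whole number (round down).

Rows = 80.0 × 1.4 = 112.0 → 112 rows.
Stitches to remove: 14 → 14 shaping rows (at 1 st each).
112 / 14 = 8.00 → every 8 rows.

Decrease every 8th row.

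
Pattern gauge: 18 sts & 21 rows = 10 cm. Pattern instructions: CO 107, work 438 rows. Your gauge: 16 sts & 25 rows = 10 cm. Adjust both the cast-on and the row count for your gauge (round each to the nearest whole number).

Stitches: 107 × 16/18 = 95.11 → 95.
Rows: 438 × 25/21 = 521.43 → 521.

Cast on 95 stitches; work 521 rows.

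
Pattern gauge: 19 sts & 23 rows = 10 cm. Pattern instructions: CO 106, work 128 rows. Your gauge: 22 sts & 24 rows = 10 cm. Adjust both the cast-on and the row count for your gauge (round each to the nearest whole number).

Cast on 123 stitches; work 134 rows.

Stitches: 106 × 22/19 = 122.74 → 123.
Rows: 128 × 24/23 = 133.57 → 134.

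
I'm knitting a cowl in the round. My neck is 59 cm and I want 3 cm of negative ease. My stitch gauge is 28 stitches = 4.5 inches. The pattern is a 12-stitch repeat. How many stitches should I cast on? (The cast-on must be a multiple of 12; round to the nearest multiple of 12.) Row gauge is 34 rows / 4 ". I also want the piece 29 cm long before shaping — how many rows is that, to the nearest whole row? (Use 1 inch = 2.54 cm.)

Cast on 132 stitches; work 97 rows.

Finished = 59 − 3 = 56 cm.
56 cm × 1/2.54 = 22.05 inches.
28/4.5 = 6.222 sts per in; 22.05 × 6.222 = 137.18 sts.
Nearest multiple of 12 → 132.
29 cm = 11.42 inches; × 8.5 = 97.05 → 97 rows.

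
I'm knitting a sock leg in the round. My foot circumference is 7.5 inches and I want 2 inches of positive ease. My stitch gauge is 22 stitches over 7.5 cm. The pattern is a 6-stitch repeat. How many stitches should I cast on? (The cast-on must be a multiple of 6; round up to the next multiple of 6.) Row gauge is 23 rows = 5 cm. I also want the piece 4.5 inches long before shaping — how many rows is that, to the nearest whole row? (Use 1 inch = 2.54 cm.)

Cast on 72 stitches; work 53 rows.

Finished = 7.5 + 2 = 9.5 inches.
9.5 inches × 2.54 = 24.13 cm.
22/7.5 = 2.933 sts per cm; 24.13 × 2.933 = 70.78 sts.
Next multiple of 6 → 72.
4.5 inches = 11.43 cm; × 4.6 = 52.58 → 53 rows.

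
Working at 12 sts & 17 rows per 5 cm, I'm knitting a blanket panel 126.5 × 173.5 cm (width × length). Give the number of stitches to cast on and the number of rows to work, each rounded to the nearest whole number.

Stitch gauge = 12/5 = 2.4 sts/cm; 126.5 × 2.4 = 303.60 → 304 sts.
Row gauge = 17/5 = 3.4 rows/cm; 173.5 × 3.4 = 589.90 → 590 rows.

Cast on 304 stitches and work 590 rows.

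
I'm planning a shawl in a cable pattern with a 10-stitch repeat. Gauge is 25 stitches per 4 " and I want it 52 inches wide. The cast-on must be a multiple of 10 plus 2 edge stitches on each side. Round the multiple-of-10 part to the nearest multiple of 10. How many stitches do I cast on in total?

324 stitches.

25 / 4 = 6.25 sts per inch.
52 × 6.25 = 325.00 sts.
Less 4 edge sts → 321.00 for the repeat.
Nearest multiple of 10: 320.
Add back 4 edge sts → 324.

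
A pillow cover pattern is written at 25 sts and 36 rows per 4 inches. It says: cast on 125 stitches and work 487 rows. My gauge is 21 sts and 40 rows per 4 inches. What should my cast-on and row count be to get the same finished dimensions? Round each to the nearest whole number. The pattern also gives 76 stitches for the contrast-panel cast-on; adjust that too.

Stitches: 125 × 21/25 = 105.00 → 105.
Rows: 487 × 40/36 = 541.11 → 541.
contrast-panel cast-on: 76 × 21/25 = 63.84 → 64.

Cast on 105 stitches; work 541 rows; contrast-panel cast-on 64 stitches.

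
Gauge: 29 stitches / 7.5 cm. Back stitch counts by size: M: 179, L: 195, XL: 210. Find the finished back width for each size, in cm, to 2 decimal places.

M 46.29 cm; L 50.43 cm; XL 54.31 cm.

29/7.5 = 3.867 sts per cm.
M: 179 / 3.867 = 46.293 → 46.29 cm.
L: 195 / 3.867 = 50.431 → 50.43 cm.
XL: 210 / 3.867 = 54.310 → 54.31 cm.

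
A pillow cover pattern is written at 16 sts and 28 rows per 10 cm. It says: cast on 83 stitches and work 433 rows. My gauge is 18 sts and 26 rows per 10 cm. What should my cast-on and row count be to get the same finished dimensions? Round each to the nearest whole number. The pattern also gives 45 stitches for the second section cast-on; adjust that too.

Cast on 93 stitches; work 402 rows; second section cast-on 51 stitches.

Stitches: 83 × 18/16 = 93.38 → 93.
Rows: 433 × 26/28 = 402.07 → 402.
second section cast-on: 45 × 18/16 = 50.62 → 51.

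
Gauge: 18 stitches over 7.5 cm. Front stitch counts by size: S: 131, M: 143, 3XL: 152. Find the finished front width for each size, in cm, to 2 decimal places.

S 54.58 cm; M 59.58 cm; 3XL 63.33 cm.

18/7.5 = 2.4 sts per cm.
S: 131 / 2.4 = 54.583 → 54.58 cm.
M: 143 / 2.4 = 59.583 → 59.58 cm.
3XL: 152 / 2.4 = 63.333 → 63.33 cm.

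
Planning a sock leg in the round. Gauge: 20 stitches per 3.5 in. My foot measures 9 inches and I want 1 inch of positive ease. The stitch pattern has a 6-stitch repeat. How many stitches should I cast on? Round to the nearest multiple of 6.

Finished = 9 + 1 = 10 inches.
20 / 3.5 = 5.714 sts/in.
10 × 5.714 = 57.14 sts.
Nearest multiple of 6: 60.

CO 60 sts.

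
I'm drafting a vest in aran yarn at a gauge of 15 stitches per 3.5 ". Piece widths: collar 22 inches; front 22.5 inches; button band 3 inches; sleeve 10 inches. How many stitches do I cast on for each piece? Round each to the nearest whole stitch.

Rate = 15/3.5 = 4.286 sts per in.
collar: 22 × 4.286 = 94.29 → 94.
front: 22.5 × 4.286 = 96.43 → 96.
button band: 3 × 4.286 = 12.86 → 13.
sleeve: 10 × 4.286 = 42.86 → 43.

collar 94; front 96; button band 13; sleeve 43.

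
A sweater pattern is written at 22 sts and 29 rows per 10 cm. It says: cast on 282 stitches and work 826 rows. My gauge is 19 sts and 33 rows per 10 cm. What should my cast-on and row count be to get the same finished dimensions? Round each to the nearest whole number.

Stitches: 282 × 19/22 = 243.55 → 244.
Rows: 826 × 33/29 = 939.93 → 940.

Cast on 244 stitches; work 940 rows.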